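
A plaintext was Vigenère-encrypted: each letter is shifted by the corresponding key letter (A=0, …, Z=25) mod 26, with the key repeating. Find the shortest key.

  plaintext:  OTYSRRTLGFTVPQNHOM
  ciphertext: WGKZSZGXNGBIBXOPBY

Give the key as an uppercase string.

INMHB

  i= 0: W-O =  8 → I
  i= 1: G-T = 13 → N
  i= 2: K-Y = 12 → M
  i= 3: Z-S =  7 → H
  i= 4: S-R =  1 → B
  i= 5: Z-R =  8 → I
  i= 6: G-T = 13 → N
  i= 7: X-L = 12 → M
  i= 8: N-G =  7 → H
  i= 9: G-F =  1 → B
  i=10: B-T =  8 → I
  i=11: I-V = 13 → N
  i=12: B-P = 12 → M
  i=13: X-Q =  7 → H
  i=14: O-N =  1 → B
  i=15: P-H =  8 → I
  i=16: B-O = 13 → N
  i=17: Y-M = 12 → M
  shifts repeat with period 5: INMHB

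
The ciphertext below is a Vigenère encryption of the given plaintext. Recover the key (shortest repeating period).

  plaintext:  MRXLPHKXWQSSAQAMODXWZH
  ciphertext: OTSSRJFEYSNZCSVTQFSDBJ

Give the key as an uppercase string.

  i= 0: O-M =  2 → C
  i= 1: T-R =  2 → C
  i= 2: S-X = 21 → V
  i= 3: S-L =  7 → H
  i= 4: R-P =  2 → C
  i= 5: J-H =  2 → C
  i= 6: F-K = 21 → V
  i= 7: E-X =  7 → H
  i= 8: Y-W =  2 → C
  i= 9: S-Q =  2 → C
  i=10: N-S = 21 → V
  i=11: Z-S =  7 → H
  i=12: C-A =  2 → C
  i=13: S-Q =  2 → C
  i=14: V-A = 21 → V
  i=15: T-M =  7 → H
  i=16: Q-O =  2 → C
  i=17: F-D =  2 → C
  i=18: S-X = 21 → V
  i=19: D-W =  7 → H
  i=20: B-Z =  2 → C
  i=21: J-H =  2 → C
  shifts repeat with period 4: CCVH

CCVH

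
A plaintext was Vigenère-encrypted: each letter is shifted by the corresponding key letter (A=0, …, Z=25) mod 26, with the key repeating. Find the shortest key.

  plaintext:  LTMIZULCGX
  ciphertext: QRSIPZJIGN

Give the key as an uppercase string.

  i= 0: Q-L =  5 → F
  i= 1: R-T = 24 → Y
  i= 2: S-M =  6 → G
  i= 3: I-I =  0 → A
  i= 4: P-Z = 16 → Q
  i= 5: Z-U =  5 → F
  i= 6: J-L = 24 → Y
  i= 7: I-C =  6 → G
  i= 8: G-G =  0 → A
  i= 9: N-X = 16 → Q
  shifts repeat with period 5: FYGAQ

FYGAQ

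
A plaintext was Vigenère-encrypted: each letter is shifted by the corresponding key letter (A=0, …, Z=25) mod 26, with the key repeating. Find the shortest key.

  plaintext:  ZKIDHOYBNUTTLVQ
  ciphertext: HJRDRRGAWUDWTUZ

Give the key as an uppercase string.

  i= 0: H-Z =  8 → I
  i= 1: J-K = 25 → Z
  i= 2: R-I =  9 → J
  i= 3: D-D =  0 → A
  i= 4: R-H = 10 → K
  i= 5: R-O =  3 → D
  i= 6: G-Y =  8 → I
  i= 7: A-B = 25 → Z
  i= 8: W-N =  9 → J
  i= 9: U-U =  0 → A
  i=10: D-T = 10 → K
  i=11: W-T =  3 → D
  i=12: T-L =  8 → I
  i=13: U-V = 25 → Z
  i=14: Z-Q =  9 → J
  shifts repeat with period 6: IZJAKD

IZJAKD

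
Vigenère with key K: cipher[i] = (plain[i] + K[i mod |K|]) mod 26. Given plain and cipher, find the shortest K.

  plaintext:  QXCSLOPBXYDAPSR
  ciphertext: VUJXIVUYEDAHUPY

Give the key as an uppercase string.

  i= 0: V-Q =  5 → F
  i= 1: U-X = 23 → X
  i= 2: J-C =  7 → H
  i= 3: X-S =  5 → F
  i= 4: I-L = 23 → X
  i= 5: V-O =  7 → H
  i= 6: U-P =  5 → F
  i= 7: Y-B = 23 → X
  i= 8: E-X =  7 → H
  i= 9: D-Y =  5 → F
  i=10: A-D = 23 → X
  i=11: H-A =  7 → H
  i=12: U-P =  5 → F
  i=13: P-S = 23 → X
  i=14: Y-R =  7 → H
  shifts repeat with period 3: FXH

FXH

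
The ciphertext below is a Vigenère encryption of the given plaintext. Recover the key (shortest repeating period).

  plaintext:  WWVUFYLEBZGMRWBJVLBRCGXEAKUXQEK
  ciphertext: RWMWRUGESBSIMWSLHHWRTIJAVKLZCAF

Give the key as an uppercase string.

  i= 0: R-W = 21 → V
  i= 1: W-W =  0 → A
  i= 2: M-V = 17 → R
  i= 3: W-U =  2 → C
  i= 4: R-F = 12 → M
  i= 5: U-Y = 22 → W
  i= 6: G-L = 21 → V
  i= 7: E-E =  0 → A
  i= 8: S-B = 17 → R
  i= 9: B-Z =  2 → C
  i=10: S-G = 12 → M
  i=11: I-M = 22 → W
  i=12: M-R = 21 → V
  i=13: W-W =  0 → A
  i=14: S-B = 17 → R
  i=15: L-J =  2 → C
  i=16: H-V = 12 → M
  i=17: H-L = 22 → W
  i=18: W-B = 21 → V
  i=19: R-R =  0 → A
  i=20: T-C = 17 → R
  i=21: I-G =  2 → C
  i=22: J-X = 12 → M
  i=23: A-E = 22 → W
  i=24: V-A = 21 → V
  i=25: K-K =  0 → A
  i=26: L-U = 17 → R
  i=27: Z-X =  2 → C
  i=28: C-Q = 12 → M
  i=29: A-E = 22 → W
  i=30: F-K = 21 → V
  shifts repeat with period 6: VARCMW

VARCMW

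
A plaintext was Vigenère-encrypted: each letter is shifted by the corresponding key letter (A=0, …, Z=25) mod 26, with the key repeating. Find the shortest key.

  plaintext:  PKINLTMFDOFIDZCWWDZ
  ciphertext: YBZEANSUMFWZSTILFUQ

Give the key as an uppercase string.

JRRRPUGP

  i= 0: Y-P =  9 → J
  i= 1: B-K = 17 → R
  i= 2: Z-I = 17 → R
  i= 3: E-N = 17 → R
  i= 4: A-L = 15 → P
  i= 5: N-T = 20 → U
  i= 6: S-M =  6 → G
  i= 7: U-F = 15 → P
  i= 8: M-D =  9 → J
  i= 9: F-O = 17 → R
  i=10: W-F = 17 → R
  i=11: Z-I = 17 → R
  i=12: S-D = 15 → P
  i=13: T-Z = 20 → U
  i=14: I-C =  6 → G
  i=15: L-W = 15 → P
  i=16: F-W =  9 → J
  i=17: U-D = 17 → R
  i=18: Q-Z = 17 → R
  shifts repeat with period 8: JRRRPUGP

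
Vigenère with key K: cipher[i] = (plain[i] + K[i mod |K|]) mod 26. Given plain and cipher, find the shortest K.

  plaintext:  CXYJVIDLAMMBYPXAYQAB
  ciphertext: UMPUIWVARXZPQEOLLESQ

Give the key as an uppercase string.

SPRLNO

  i= 0: U-C = 18 → S
  i= 1: M-X = 15 → P
  i= 2: P-Y = 17 → R
  i= 3: U-J = 11 → L
  i= 4: I-V = 13 → N
  i= 5: W-I = 14 → O
  i= 6: V-D = 18 → S
  i= 7: A-L = 15 → P
  i= 8: R-A = 17 → R
  i= 9: X-M = 11 → L
  i=10: Z-M = 13 → N
  i=11: P-B = 14 → O
  i=12: Q-Y = 18 → S
  i=13: E-P = 15 → P
  i=14: O-X = 17 → R
  i=15: L-A = 11 → L
  i=16: L-Y = 13 → N
  i=17: E-Q = 14 → O
  i=18: S-A = 18 → S
  i=19: Q-B = 15 → P
  shifts repeat with period 6: SPRLNO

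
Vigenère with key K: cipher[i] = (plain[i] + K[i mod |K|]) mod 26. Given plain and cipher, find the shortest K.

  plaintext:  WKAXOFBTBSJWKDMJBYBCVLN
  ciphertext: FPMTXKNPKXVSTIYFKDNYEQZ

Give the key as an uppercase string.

JFMW

  i= 0: F-W =  9 → J
  i= 1: P-K =  5 → F
  i= 2: M-A = 12 → M
  i= 3: T-X = 22 → W
  i= 4: X-O =  9 → J
  i= 5: K-F =  5 → F
  i= 6: N-B = 12 → M
  i= 7: P-T = 22 → W
  i= 8: K-B =  9 → J
  i= 9: X-S =  5 → F
  i=10: V-J = 12 → M
  i=11: S-W = 22 → W
  i=12: T-K =  9 → J
  i=13: I-D =  5 → F
  i=14: Y-M = 12 → M
  i=15: F-J = 22 → W
  i=16: K-B =  9 → J
  i=17: D-Y =  5 → F
  i=18: N-B = 12 → M
  i=19: Y-C = 22 → W
  i=20: E-V =  9 → J
  i=21: Q-L =  5 → F
  i=22: Z-N = 12 → M
  shifts repeat with period 4: JFMW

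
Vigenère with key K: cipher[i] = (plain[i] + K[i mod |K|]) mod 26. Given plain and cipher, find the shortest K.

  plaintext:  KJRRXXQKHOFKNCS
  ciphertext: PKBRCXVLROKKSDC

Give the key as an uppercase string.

  i= 0: P-K =  5 → F
  i= 1: K-J =  1 → B
  i= 2: B-R = 10 → K
  i= 3: R-R =  0 → A
  i= 4: C-X =  5 → F
  i= 5: X-X =  0 → A
  i= 6: V-Q =  5 → F
  i= 7: L-K =  1 → B
  i= 8: R-H = 10 → K
  i= 9: O-O =  0 → A
  i=10: K-F =  5 → F
  i=11: K-K =  0 → A
  i=12: S-N =  5 → F
  i=13: D-C =  1 → B
  i=14: C-S = 10 → K
  shifts repeat with period 6: FBKAFA

FBKAFA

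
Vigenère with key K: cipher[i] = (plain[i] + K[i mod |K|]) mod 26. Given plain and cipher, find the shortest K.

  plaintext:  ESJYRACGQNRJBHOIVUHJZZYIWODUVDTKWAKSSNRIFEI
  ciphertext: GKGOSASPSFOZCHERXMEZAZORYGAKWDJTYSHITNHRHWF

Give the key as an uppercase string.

  i= 0: G-E =  2 → C
  i= 1: K-S = 18 → S
  i= 2: G-J = 23 → X
  i= 3: O-Y = 16 → Q
  i= 4: S-R =  1 → B
  i= 5: A-A =  0 → A
  i= 6: S-C = 16 → Q
  i= 7: P-G =  9 → J
  i= 8: S-Q =  2 → C
  i= 9: F-N = 18 → S
  i=10: O-R = 23 → X
  i=11: Z-J = 16 → Q
  i=12: C-B =  1 → B
  i=13: H-H =  0 → A
  i=14: E-O = 16 → Q
  i=15: R-I =  9 → J
  i=16: X-V =  2 → C
  i=17: M-U = 18 → S
  i=18: E-H = 23 → X
  i=19: Z-J = 16 → Q
  i=20: A-Z =  1 → B
  i=21: Z-Z =  0 → A
  i=22: O-Y = 16 → Q
  i=23: R-I =  9 → J
  i=24: Y-W =  2 → C
  i=25: G-O = 18 → S
  i=26: A-D = 23 → X
  i=27: K-U = 16 → Q
  i=28: W-V =  1 → B
  i=29: D-D =  0 → A
  i=30: J-T = 16 → Q
  i=31: T-K =  9 → J
  i=32: Y-W =  2 → C
  i=33: S-A = 18 → S
  i=34: H-K = 23 → X
  i=35: I-S = 16 → Q
  i=36: T-S =  1 → B
  i=37: N-N =  0 → A
  i=38: H-R = 16 → Q
  i=39: R-I =  9 → J
  i=40: H-F =  2 → C
  i=41: W-E = 18 → S
  i=42: F-I = 23 → X
  shifts repeat with period 8: CSXQBAQJ

CSXQBAQJ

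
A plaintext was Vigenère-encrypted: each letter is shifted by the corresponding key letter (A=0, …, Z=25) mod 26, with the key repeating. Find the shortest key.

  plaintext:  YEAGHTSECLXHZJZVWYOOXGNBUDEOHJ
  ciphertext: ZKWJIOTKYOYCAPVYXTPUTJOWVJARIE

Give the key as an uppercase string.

  i= 0: Z-Y =  1 → B
  i= 1: K-E =  6 → G
  i= 2: W-A = 22 → W
  i= 3: J-G =  3 → D
  i= 4: I-H =  1 → B
  i= 5: O-T = 21 → V
  i= 6: T-S =  1 → B
  i= 7: K-E =  6 → G
  i= 8: Y-C = 22 → W
  i= 9: O-L =  3 → D
  i=10: Y-X =  1 → B
  i=11: C-H = 21 → V
  i=12: A-Z =  1 → B
  i=13: P-J =  6 → G
  i=14: V-Z = 22 → W
  i=15: Y-V =  3 → D
  i=16: X-W =  1 → B
  i=17: T-Y = 21 → V
  i=18: P-O =  1 → B
  i=19: U-O =  6 → G
  i=20: T-X = 22 → W
  i=21: J-G =  3 → D
  i=22: O-N =  1 → B
  i=23: W-B = 21 → V
  i=24: V-U =  1 → B
  i=25: J-D =  6 → G
  i=26: A-E = 22 → W
  i=27: R-O =  3 → D
  i=28: I-H =  1 → B
  i=29: E-J = 21 → V
  shifts repeat with period 6: BGWDBV

BGWDBV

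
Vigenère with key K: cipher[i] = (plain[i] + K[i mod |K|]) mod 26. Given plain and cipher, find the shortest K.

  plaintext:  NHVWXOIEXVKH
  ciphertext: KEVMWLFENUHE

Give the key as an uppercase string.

  i= 0: K-N = 23 → X
  i= 1: E-H = 23 → X
  i= 2: V-V =  0 → A
  i= 3: M-W = 16 → Q
  i= 4: W-X = 25 → Z
  i= 5: L-O = 23 → X
  i= 6: F-I = 23 → X
  i= 7: E-E =  0 → A
  i= 8: N-X = 16 → Q
  i= 9: U-V = 25 → Z
  i=10: H-K = 23 → X
  i=11: E-H = 23 → X
  shifts repeat with period 5: XXAQZ

XXAQZ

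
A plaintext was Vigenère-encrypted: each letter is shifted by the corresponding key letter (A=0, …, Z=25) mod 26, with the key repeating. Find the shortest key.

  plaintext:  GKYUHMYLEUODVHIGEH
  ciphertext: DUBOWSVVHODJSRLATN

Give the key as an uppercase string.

XKDUPG

  i= 0: D-G = 23 → X
  i= 1: U-K = 10 → K
  i= 2: B-Y =  3 → D
  i= 3: O-U = 20 → U
  i= 4: W-H = 15 → P
  i= 5: S-M =  6 → G
  i= 6: V-Y = 23 → X
  i= 7: V-L = 10 → K
  i= 8: H-E =  3 → D
  i= 9: O-U = 20 → U
  i=10: D-O = 15 → P
  i=11: J-D =  6 → G
  i=12: S-V = 23 → X
  i=13: R-H = 10 → K
  i=14: L-I =  3 → D
  i=15: A-G = 20 → U
  i=16: T-E = 15 → P
  i=17: N-H =  6 → G
  shifts repeat with period 6: XKDUPG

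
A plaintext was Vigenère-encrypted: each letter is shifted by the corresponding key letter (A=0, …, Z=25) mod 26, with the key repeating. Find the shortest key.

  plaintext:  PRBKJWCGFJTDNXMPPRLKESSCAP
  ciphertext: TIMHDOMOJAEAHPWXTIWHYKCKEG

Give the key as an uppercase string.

  i= 0: T-P =  4 → E
  i= 1: I-R = 17 → R
  i= 2: M-B = 11 → L
  i= 3: H-K = 23 → X
  i= 4: D-J = 20 → U
  i= 5: O-W = 18 → S
  i= 6: M-C = 10 → K
  i= 7: O-G =  8 → I
  i= 8: J-F =  4 → E
  i= 9: A-J = 17 → R
  i=10: E-T = 11 → L
  i=11: A-D = 23 → X
  i=12: H-N = 20 → U
  i=13: P-X = 18 → S
  i=14: W-M = 10 → K
  i=15: X-P =  8 → I
  i=16: T-P =  4 → E
  i=17: I-R = 17 → R
  i=18: W-L = 11 → L
  i=19: H-K = 23 → X
  i=20: Y-E = 20 → U
  i=21: K-S = 18 → S
  i=22: C-S = 10 → K
  i=23: K-C =  8 → I
  i=24: E-A =  4 → E
  i=25: G-P = 17 → R
  shifts repeat with period 8: ERLXUSKI

ERLXUSKI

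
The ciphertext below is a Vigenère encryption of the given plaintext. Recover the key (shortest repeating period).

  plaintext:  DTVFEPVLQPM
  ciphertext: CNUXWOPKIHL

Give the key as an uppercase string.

ZUZSS

  i= 0: C-D = 25 → Z
  i= 1: N-T = 20 → U
  i= 2: U-V = 25 → Z
  i= 3: X-F = 18 → S
  i= 4: W-E = 18 → S
  i= 5: O-P = 25 → Z
  i= 6: P-V = 20 → U
  i= 7: K-L = 25 → Z
  i= 8: I-Q = 18 → S
  i= 9: H-P = 18 → S
  i=10: L-M = 25 → Z
  shifts repeat with period 5: ZUZSS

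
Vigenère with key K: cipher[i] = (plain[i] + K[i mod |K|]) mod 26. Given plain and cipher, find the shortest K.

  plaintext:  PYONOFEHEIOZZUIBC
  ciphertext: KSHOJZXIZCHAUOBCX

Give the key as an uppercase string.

  i= 0: K-P = 21 → V
  i= 1: S-Y = 20 → U
  i= 2: H-O = 19 → T
  i= 3: O-N =  1 → B
  i= 4: J-O = 21 → V
  i= 5: Z-F = 20 → U
  i= 6: X-E = 19 → T
  i= 7: I-H =  1 → B
  i= 8: Z-E = 21 → V
  i= 9: C-I = 20 → U
  i=10: H-O = 19 → T
  i=11: A-Z =  1 → B
  i=12: U-Z = 21 → V
  i=13: O-U = 20 → U
  i=14: B-I = 19 → T
  i=15: C-B =  1 → B
  i=16: X-C = 21 → V
  shifts repeat with period 4: VUTB

VUTB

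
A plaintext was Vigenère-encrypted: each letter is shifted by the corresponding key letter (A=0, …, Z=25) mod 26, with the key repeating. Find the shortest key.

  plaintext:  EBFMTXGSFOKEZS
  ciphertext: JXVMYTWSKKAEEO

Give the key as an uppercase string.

  i= 0: J-E =  5 → F
  i= 1: X-B = 22 → W
  i= 2: V-F = 16 → Q
  i= 3: M-M =  0 → A
  i= 4: Y-T =  5 → F
  i= 5: T-X = 22 → W
  i= 6: W-G = 16 → Q
  i= 7: S-S =  0 → A
  i= 8: K-F =  5 → F
  i= 9: K-O = 22 → W
  i=10: A-K = 16 → Q
  i=11: E-E =  0 → A
  i=12: E-Z =  5 → F
  i=13: O-S = 22 → W
  shifts repeat with period 4: FWQA

FWQA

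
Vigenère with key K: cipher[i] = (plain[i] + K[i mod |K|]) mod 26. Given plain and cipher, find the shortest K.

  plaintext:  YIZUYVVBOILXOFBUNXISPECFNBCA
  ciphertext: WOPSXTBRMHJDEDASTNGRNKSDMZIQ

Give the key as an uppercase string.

  i= 0: W-Y = 24 → Y
  i= 1: O-I =  6 → G
  i= 2: P-Z = 16 → Q
  i= 3: S-U = 24 → Y
  i= 4: X-Y = 25 → Z
  i= 5: T-V = 24 → Y
  i= 6: B-V =  6 → G
  i= 7: R-B = 16 → Q
  i= 8: M-O = 24 → Y
  i= 9: H-I = 25 → Z
  i=10: J-L = 24 → Y
  i=11: D-X =  6 → G
  i=12: E-O = 16 → Q
  i=13: D-F = 24 → Y
  i=14: A-B = 25 → Z
  i=15: S-U = 24 → Y
  i=16: T-N =  6 → G
  i=17: N-X = 16 → Q
  i=18: G-I = 24 → Y
  i=19: R-S = 25 → Z
  i=20: N-P = 24 → Y
  i=21: K-E =  6 → G
  i=22: S-C = 16 → Q
  i=23: D-F = 24 → Y
  i=24: M-N = 25 → Z
  i=25: Z-B = 24 → Y
  i=26: I-C =  6 → G
  i=27: Q-A = 16 → Q
  shifts repeat with period 5: YGQYZ

YGQYZ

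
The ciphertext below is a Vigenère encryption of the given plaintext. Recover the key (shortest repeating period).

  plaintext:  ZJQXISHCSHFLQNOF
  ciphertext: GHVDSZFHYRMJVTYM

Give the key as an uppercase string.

HYFGK

  i= 0: G-Z =  7 → H
  i= 1: H-J = 24 → Y
  i= 2: V-Q =  5 → F
  i= 3: D-X =  6 → G
  i= 4: S-I = 10 → K
  i= 5: Z-S =  7 → H
  i= 6: F-H = 24 → Y
  i= 7: H-C =  5 → F
  i= 8: Y-S =  6 → G
  i= 9: R-H = 10 → K
  i=10: M-F =  7 → H
  i=11: J-L = 24 → Y
  i=12: V-Q =  5 → F
  i=13: T-N =  6 → G
  i=14: Y-O = 10 → K
  i=15: M-F =  7 → H
  shifts repeat with period 5: HYFGK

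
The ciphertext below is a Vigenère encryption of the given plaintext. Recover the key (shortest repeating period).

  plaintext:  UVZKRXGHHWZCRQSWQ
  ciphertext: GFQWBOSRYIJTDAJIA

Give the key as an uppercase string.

MKR

  i= 0: G-U = 12 → M
  i= 1: F-V = 10 → K
  i= 2: Q-Z = 17 → R
  i= 3: W-K = 12 → M
  i= 4: B-R = 10 → K
  i= 5: O-X = 17 → R
  i= 6: S-G = 12 → M
  i= 7: R-H = 10 → K
  i= 8: Y-H = 17 → R
  i= 9: I-W = 12 → M
  i=10: J-Z = 10 → K
  i=11: T-C = 17 → R
  i=12: D-R = 12 → M
  i=13: A-Q = 10 → K
  i=14: J-S = 17 → R
  i=15: I-W = 12 → M
  i=16: A-Q = 10 → K
  shifts repeat with period 3: MKR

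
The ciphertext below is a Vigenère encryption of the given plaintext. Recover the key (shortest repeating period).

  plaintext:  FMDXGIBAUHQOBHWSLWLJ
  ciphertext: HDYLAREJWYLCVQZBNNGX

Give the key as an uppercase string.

CRVOUJDJ

  i= 0: H-F =  2 → C
  i= 1: D-M = 17 → R
  i= 2: Y-D = 21 → V
  i= 3: L-X = 14 → O
  i= 4: A-G = 20 → U
  i= 5: R-I =  9 → J
  i= 6: E-B =  3 → D
  i= 7: J-A =  9 → J
  i= 8: W-U =  2 → C
  i= 9: Y-H = 17 → R
  i=10: L-Q = 21 → V
  i=11: C-O = 14 → O
  i=12: V-B = 20 → U
  i=13: Q-H =  9 → J
  i=14: Z-W =  3 → D
  i=15: B-S =  9 → J
  i=16: N-L =  2 → C
  i=17: N-W = 17 → R
  i=18: G-L = 21 → V
  i=19: X-J = 14 → O
  shifts repeat with period 8: CRVOUJDJ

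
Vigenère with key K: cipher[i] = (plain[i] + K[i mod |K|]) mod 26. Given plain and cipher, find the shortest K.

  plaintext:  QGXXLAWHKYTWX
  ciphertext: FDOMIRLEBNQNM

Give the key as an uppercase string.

PXR

  i= 0: F-Q = 15 → P
  i= 1: D-G = 23 → X
  i= 2: O-X = 17 → R
  i= 3: M-X = 15 → P
  i= 4: I-L = 23 → X
  i= 5: R-A = 17 → R
  i= 6: L-W = 15 → P
  i= 7: E-H = 23 → X
  i= 8: B-K = 17 → R
  i= 9: N-Y = 15 → P
  i=10: Q-T = 23 → X
  i=11: N-W = 17 → R
  i=12: M-X = 15 → P
  shifts repeat with period 3: PXR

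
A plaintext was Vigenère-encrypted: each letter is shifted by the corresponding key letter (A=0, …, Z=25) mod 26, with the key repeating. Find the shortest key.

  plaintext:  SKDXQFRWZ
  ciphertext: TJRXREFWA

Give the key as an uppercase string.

BZOA

  i= 0: T-S =  1 → B
  i= 1: J-K = 25 → Z
  i= 2: R-D = 14 → O
  i= 3: X-X =  0 → A
  i= 4: R-Q =  1 → B
  i= 5: E-F = 25 → Z
  i= 6: F-R = 14 → O
  i= 7: W-W =  0 → A
  i= 8: A-Z =  1 → B
  shifts repeat with period 4: BZOA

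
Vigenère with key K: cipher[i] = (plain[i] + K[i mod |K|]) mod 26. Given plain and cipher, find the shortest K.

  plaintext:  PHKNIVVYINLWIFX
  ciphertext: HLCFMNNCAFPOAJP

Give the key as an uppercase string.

  i= 0: H-P = 18 → S
  i= 1: L-H =  4 → E
  i= 2: C-K = 18 → S
  i= 3: F-N = 18 → S
  i= 4: M-I =  4 → E
  i= 5: N-V = 18 → S
  i= 6: N-V = 18 → S
  i= 7: C-Y =  4 → E
  i= 8: A-I = 18 → S
  i= 9: F-N = 18 → S
  i=10: P-L =  4 → E
  i=11: O-W = 18 → S
  i=12: A-I = 18 → S
  i=13: J-F =  4 → E
  i=14: P-X = 18 → S
  shifts repeat with period 3: SES

SES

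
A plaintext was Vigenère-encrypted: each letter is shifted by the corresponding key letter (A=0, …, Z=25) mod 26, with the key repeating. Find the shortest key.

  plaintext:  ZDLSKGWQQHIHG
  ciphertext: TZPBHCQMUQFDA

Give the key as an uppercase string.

  i= 0: T-Z = 20 → U
  i= 1: Z-D = 22 → W
  i= 2: P-L =  4 → E
  i= 3: B-S =  9 → J
  i= 4: H-K = 23 → X
  i= 5: C-G = 22 → W
  i= 6: Q-W = 20 → U
  i= 7: M-Q = 22 → W
  i= 8: U-Q =  4 → E
  i= 9: Q-H =  9 → J
  i=10: F-I = 23 → X
  i=11: D-H = 22 → W
  i=12: A-G = 20 → U
  shifts repeat with period 6: UWEJXW

UWEJXW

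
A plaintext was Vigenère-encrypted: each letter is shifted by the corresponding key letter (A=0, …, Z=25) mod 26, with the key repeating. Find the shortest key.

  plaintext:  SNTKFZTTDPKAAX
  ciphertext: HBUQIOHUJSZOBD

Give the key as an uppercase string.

  i= 0: H-S = 15 → P
  i= 1: B-N = 14 → O
  i= 2: U-T =  1 → B
  i= 3: Q-K =  6 → G
  i= 4: I-F =  3 → D
  i= 5: O-Z = 15 → P
  i= 6: H-T = 14 → O
  i= 7: U-T =  1 → B
  i= 8: J-D =  6 → G
  i= 9: S-P =  3 → D
  i=10: Z-K = 15 → P
  i=11: O-A = 14 → O
  i=12: B-A =  1 → B
  i=13: D-X =  6 → G
  shifts repeat with period 5: POBGD

POBGD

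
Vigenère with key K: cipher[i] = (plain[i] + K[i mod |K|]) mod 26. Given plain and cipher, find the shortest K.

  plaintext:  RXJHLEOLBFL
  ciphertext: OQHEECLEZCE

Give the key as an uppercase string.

  i= 0: O-R = 23 → X
  i= 1: Q-X = 19 → T
  i= 2: H-J = 24 → Y
  i= 3: E-H = 23 → X
  i= 4: E-L = 19 → T
  i= 5: C-E = 24 → Y
  i= 6: L-O = 23 → X
  i= 7: E-L = 19 → T
  i= 8: Z-B = 24 → Y
  i= 9: C-F = 23 → X
  i=10: E-L = 19 → T
  shifts repeat with period 3: XTY

XTY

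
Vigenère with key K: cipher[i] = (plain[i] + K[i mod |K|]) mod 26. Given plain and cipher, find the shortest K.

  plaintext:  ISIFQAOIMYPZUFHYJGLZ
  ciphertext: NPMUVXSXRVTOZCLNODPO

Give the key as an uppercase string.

  i= 0: N-I =  5 → F
  i= 1: P-S = 23 → X
  i= 2: M-I =  4 → E
  i= 3: U-F = 15 → P
  i= 4: V-Q =  5 → F
  i= 5: X-A = 23 → X
  i= 6: S-O =  4 → E
  i= 7: X-I = 15 → P
  i= 8: R-M =  5 → F
  i= 9: V-Y = 23 → X
  i=10: T-P =  4 → E
  i=11: O-Z = 15 → P
  i=12: Z-U =  5 → F
  i=13: C-F = 23 → X
  i=14: L-H =  4 → E
  i=15: N-Y = 15 → P
  i=16: O-J =  5 → F
  i=17: D-G = 23 → X
  i=18: P-L =  4 → E
  i=19: O-Z = 15 → P
  shifts repeat with period 4: FXEP

FXEP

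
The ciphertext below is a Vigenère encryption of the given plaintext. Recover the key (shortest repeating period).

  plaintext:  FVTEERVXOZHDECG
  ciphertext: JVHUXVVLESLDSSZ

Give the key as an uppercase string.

  i= 0: J-F =  4 → E
  i= 1: V-V =  0 → A
  i= 2: H-T = 14 → O
  i= 3: U-E = 16 → Q
  i= 4: X-E = 19 → T
  i= 5: V-R =  4 → E
  i= 6: V-V =  0 → A
  i= 7: L-X = 14 → O
  i= 8: E-O = 16 → Q
  i= 9: S-Z = 19 → T
  i=10: L-H =  4 → E
  i=11: D-D =  0 → A
  i=12: S-E = 14 → O
  i=13: S-C = 16 → Q
  i=14: Z-G = 19 → T
  shifts repeat with period 5: EAOQT

EAOQT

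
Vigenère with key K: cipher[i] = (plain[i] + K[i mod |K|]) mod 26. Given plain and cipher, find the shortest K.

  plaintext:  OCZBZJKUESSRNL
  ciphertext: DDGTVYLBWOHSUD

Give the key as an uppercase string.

PBHSW

  i= 0: D-O = 15 → P
  i= 1: D-C =  1 → B
  i= 2: G-Z =  7 → H
  i= 3: T-B = 18 → S
  i= 4: V-Z = 22 → W
  i= 5: Y-J = 15 → P
  i= 6: L-K =  1 → B
  i= 7: B-U =  7 → H
  i= 8: W-E = 18 → S
  i= 9: O-S = 22 → W
  i=10: H-S = 15 → P
  i=11: S-R =  1 → B
  i=12: U-N =  7 → H
  i=13: D-L = 18 → S
  shifts repeat with period 5: PBHSW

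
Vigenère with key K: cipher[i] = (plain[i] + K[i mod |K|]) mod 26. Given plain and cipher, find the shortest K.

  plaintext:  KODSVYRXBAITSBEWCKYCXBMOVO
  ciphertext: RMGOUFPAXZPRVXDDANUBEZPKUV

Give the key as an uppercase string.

  i= 0: R-K =  7 → H
  i= 1: M-O = 24 → Y
  i= 2: G-D =  3 → D
  i= 3: O-S = 22 → W
  i= 4: U-V = 25 → Z
  i= 5: F-Y =  7 → H
  i= 6: P-R = 24 → Y
  i= 7: A-X =  3 → D
  i= 8: X-B = 22 → W
  i= 9: Z-A = 25 → Z
  i=10: P-I =  7 → H
  i=11: R-T = 24 → Y
  i=12: V-S =  3 → D
  i=13: X-B = 22 → W
  i=14: D-E = 25 → Z
  i=15: D-W =  7 → H
  i=16: A-C = 24 → Y
  i=17: N-K =  3 → D
  i=18: U-Y = 22 → W
  i=19: B-C = 25 → Z
  i=20: E-X =  7 → H
  i=21: Z-B = 24 → Y
  i=22: P-M =  3 → D
  i=23: K-O = 22 → W
  i=24: U-V = 25 → Z
  i=25: V-O =  7 → H
  shifts repeat with period 5: HYDWZ

HYDWZ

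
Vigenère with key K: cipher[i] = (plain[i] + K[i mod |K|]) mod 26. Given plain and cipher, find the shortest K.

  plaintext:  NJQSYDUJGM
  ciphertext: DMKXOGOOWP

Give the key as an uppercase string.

  i= 0: D-N = 16 → Q
  i= 1: M-J =  3 → D
  i= 2: K-Q = 20 → U
  i= 3: X-S =  5 → F
  i= 4: O-Y = 16 → Q
  i= 5: G-D =  3 → D
  i= 6: O-U = 20 → U
  i= 7: O-J =  5 → F
  i= 8: W-G = 16 → Q
  i= 9: P-M =  3 → D
  shifts repeat with period 4: QDUF

QDUF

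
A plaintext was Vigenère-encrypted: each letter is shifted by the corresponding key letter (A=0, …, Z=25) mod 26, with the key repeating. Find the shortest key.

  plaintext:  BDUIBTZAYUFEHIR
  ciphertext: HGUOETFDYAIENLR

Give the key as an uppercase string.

GDA

  i= 0: H-B =  6 → G
  i= 1: G-D =  3 → D
  i= 2: U-U =  0 → A
  i= 3: O-I =  6 → G
  i= 4: E-B =  3 → D
  i= 5: T-T =  0 → A
  i= 6: F-Z =  6 → G
  i= 7: D-A =  3 → D
  i= 8: Y-Y =  0 → A
  i= 9: A-U =  6 → G
  i=10: I-F =  3 → D
  i=11: E-E =  0 → A
  i=12: N-H =  6 → G
  i=13: L-I =  3 → D
  i=14: R-R =  0 → A
  shifts repeat with period 3: GDA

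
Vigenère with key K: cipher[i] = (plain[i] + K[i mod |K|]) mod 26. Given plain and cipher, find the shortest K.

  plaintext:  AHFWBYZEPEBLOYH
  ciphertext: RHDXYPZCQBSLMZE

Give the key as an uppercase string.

RAYBX

  i= 0: R-A = 17 → R
  i= 1: H-H =  0 → A
  i= 2: D-F = 24 → Y
  i= 3: X-W =  1 → B
  i= 4: Y-B = 23 → X
  i= 5: P-Y = 17 → R
  i= 6: Z-Z =  0 → A
  i= 7: C-E = 24 → Y
  i= 8: Q-P =  1 → B
  i= 9: B-E = 23 → X
  i=10: S-B = 17 → R
  i=11: L-L =  0 → A
  i=12: M-O = 24 → Y
  i=13: Z-Y =  1 → B
  i=14: E-H = 23 → X
  shifts repeat with period 5: RAYBX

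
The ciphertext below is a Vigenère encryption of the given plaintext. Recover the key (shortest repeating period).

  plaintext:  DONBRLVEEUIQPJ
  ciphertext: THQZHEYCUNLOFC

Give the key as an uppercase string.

QTDY

  i= 0: T-D = 16 → Q
  i= 1: H-O = 19 → T
  i= 2: Q-N =  3 → D
  i= 3: Z-B = 24 → Y
  i= 4: H-R = 16 → Q
  i= 5: E-L = 19 → T
  i= 6: Y-V =  3 → D
  i= 7: C-E = 24 → Y
  i= 8: U-E = 16 → Q
  i= 9: N-U = 19 → T
  i=10: L-I =  3 → D
  i=11: O-Q = 24 → Y
  i=12: F-P = 16 → Q
  i=13: C-J = 19 → T
  shifts repeat with period 4: QTDY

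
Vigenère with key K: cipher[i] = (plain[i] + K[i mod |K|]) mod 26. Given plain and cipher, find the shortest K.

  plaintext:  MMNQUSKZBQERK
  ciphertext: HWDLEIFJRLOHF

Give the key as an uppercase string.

  i= 0: H-M = 21 → V
  i= 1: W-M = 10 → K
  i= 2: D-N = 16 → Q
  i= 3: L-Q = 21 → V
  i= 4: E-U = 10 → K
  i= 5: I-S = 16 → Q
  i= 6: F-K = 21 → V
  i= 7: J-Z = 10 → K
  i= 8: R-B = 16 → Q
  i= 9: L-Q = 21 → V
  i=10: O-E = 10 → K
  i=11: H-R = 16 → Q
  i=12: F-K = 21 → V
  shifts repeat with period 3: VKQ

VKQ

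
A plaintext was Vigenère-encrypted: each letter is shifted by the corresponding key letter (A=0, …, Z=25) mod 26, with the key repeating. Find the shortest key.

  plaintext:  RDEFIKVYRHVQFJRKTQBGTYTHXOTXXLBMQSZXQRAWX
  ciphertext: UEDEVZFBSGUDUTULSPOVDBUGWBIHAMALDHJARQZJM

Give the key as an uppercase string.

  i= 0: U-R =  3 → D
  i= 1: E-D =  1 → B
  i= 2: D-E = 25 → Z
  i= 3: E-F = 25 → Z
  i= 4: V-I = 13 → N
  i= 5: Z-K = 15 → P
  i= 6: F-V = 10 → K
  i= 7: B-Y =  3 → D
  i= 8: S-R =  1 → B
  i= 9: G-H = 25 → Z
  i=10: U-V = 25 → Z
  i=11: D-Q = 13 → N
  i=12: U-F = 15 → P
  i=13: T-J = 10 → K
  i=14: U-R =  3 → D
  i=15: L-K =  1 → B
  i=16: S-T = 25 → Z
  i=17: P-Q = 25 → Z
  i=18: O-B = 13 → N
  i=19: V-G = 15 → P
  i=20: D-T = 10 → K
  i=21: B-Y =  3 → D
  i=22: U-T =  1 → B
  i=23: G-H = 25 → Z
  i=24: W-X = 25 → Z
  i=25: B-O = 13 → N
  i=26: I-T = 15 → P
  i=27: H-X = 10 → K
  i=28: A-X =  3 → D
  i=29: M-L =  1 → B
  i=30: A-B = 25 → Z
  i=31: L-M = 25 → Z
  i=32: D-Q = 13 → N
  i=33: H-S = 15 → P
  i=34: J-Z = 10 → K
  i=35: A-X =  3 → D
  i=36: R-Q =  1 → B
  i=37: Q-R = 25 → Z
  i=38: Z-A = 25 → Z
  i=39: J-W = 13 → N
  i=40: M-X = 15 → P
  shifts repeat with period 7: DBZZNPK

DBZZNPK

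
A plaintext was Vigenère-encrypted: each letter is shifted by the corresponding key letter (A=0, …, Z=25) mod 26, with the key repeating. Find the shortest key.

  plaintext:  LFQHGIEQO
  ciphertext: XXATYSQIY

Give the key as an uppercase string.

MSK

  i= 0: X-L = 12 → M
  i= 1: X-F = 18 → S
  i= 2: A-Q = 10 → K
  i= 3: T-H = 12 → M
  i= 4: Y-G = 18 → S
  i= 5: S-I = 10 → K
  i= 6: Q-E = 12 → M
  i= 7: I-Q = 18 → S
  i= 8: Y-O = 10 → K
  shifts repeat with period 3: MSK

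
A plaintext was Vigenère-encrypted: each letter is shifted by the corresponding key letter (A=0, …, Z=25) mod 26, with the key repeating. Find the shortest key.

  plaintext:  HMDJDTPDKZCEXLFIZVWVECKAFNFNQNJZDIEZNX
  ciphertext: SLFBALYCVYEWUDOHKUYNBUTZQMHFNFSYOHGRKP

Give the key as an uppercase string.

  i= 0: S-H = 11 → L
  i= 1: L-M = 25 → Z
  i= 2: F-D =  2 → C
  i= 3: B-J = 18 → S
  i= 4: A-D = 23 → X
  i= 5: L-T = 18 → S
  i= 6: Y-P =  9 → J
  i= 7: C-D = 25 → Z
  i= 8: V-K = 11 → L
  i= 9: Y-Z = 25 → Z
  i=10: E-C =  2 → C
  i=11: W-E = 18 → S
  i=12: U-X = 23 → X
  i=13: D-L = 18 → S
  i=14: O-F =  9 → J
  i=15: H-I = 25 → Z
  i=16: K-Z = 11 → L
  i=17: U-V = 25 → Z
  i=18: Y-W =  2 → C
  i=19: N-V = 18 → S
  i=20: B-E = 23 → X
  i=21: U-C = 18 → S
  i=22: T-K =  9 → J
  i=23: Z-A = 25 → Z
  i=24: Q-F = 11 → L
  i=25: M-N = 25 → Z
  i=26: H-F =  2 → C
  i=27: F-N = 18 → S
  i=28: N-Q = 23 → X
  i=29: F-N = 18 → S
  i=30: S-J =  9 → J
  i=31: Y-Z = 25 → Z
  i=32: O-D = 11 → L
  i=33: H-I = 25 → Z
  i=34: G-E =  2 → C
  i=35: R-Z = 18 → S
  i=36: K-N = 23 → X
  i=37: P-X = 18 → S
  shifts repeat with period 8: LZCSXSJZ

LZCSXSJZ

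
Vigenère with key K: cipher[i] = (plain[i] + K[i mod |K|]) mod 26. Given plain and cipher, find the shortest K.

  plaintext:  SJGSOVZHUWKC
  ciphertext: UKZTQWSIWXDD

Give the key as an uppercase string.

CBTB

  i= 0: U-S =  2 → C
  i= 1: K-J =  1 → B
  i= 2: Z-G = 19 → T
  i= 3: T-S =  1 → B
  i= 4: Q-O =  2 → C
  i= 5: W-V =  1 → B
  i= 6: S-Z = 19 → T
  i= 7: I-H =  1 → B
  i= 8: W-U =  2 → C
  i= 9: X-W =  1 → B
  i=10: D-K = 19 → T
  i=11: D-C =  1 → B
  shifts repeat with period 4: CBTB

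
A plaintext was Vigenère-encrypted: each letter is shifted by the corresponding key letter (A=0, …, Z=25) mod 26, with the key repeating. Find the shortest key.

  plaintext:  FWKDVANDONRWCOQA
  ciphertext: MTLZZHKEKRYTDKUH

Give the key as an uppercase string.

HXBWE

  i= 0: M-F =  7 → H
  i= 1: T-W = 23 → X
  i= 2: L-K =  1 → B
  i= 3: Z-D = 22 → W
  i= 4: Z-V =  4 → E
  i= 5: H-A =  7 → H
  i= 6: K-N = 23 → X
  i= 7: E-D =  1 → B
  i= 8: K-O = 22 → W
  i= 9: R-N =  4 → E
  i=10: Y-R =  7 → H
  i=11: T-W = 23 → X
  i=12: D-C =  1 → B
  i=13: K-O = 22 → W
  i=14: U-Q =  4 → E
  i=15: H-A =  7 → H
  shifts repeat with period 5: HXBWE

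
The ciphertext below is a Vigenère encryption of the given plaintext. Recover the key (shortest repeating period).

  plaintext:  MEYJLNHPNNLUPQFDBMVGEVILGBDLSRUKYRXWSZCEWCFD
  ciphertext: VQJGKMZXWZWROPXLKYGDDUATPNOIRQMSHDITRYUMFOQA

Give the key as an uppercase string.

JMLXZZSI

  i= 0: V-M =  9 → J
  i= 1: Q-E = 12 → M
  i= 2: J-Y = 11 → L
  i= 3: G-J = 23 → X
  i= 4: K-L = 25 → Z
  i= 5: M-N = 25 → Z
  i= 6: Z-H = 18 → S
  i= 7: X-P =  8 → I
  i= 8: W-N =  9 → J
  i= 9: Z-N = 12 → M
  i=10: W-L = 11 → L
  i=11: R-U = 23 → X
  i=12: O-P = 25 → Z
  i=13: P-Q = 25 → Z
  i=14: X-F = 18 → S
  i=15: L-D =  8 → I
  i=16: K-B =  9 → J
  i=17: Y-M = 12 → M
  i=18: G-V = 11 → L
  i=19: D-G = 23 → X
  i=20: D-E = 25 → Z
  i=21: U-V = 25 → Z
  i=22: A-I = 18 → S
  i=23: T-L =  8 → I
  i=24: P-G =  9 → J
  i=25: N-B = 12 → M
  i=26: O-D = 11 → L
  i=27: I-L = 23 → X
  i=28: R-S = 25 → Z
  i=29: Q-R = 25 → Z
  i=30: M-U = 18 → S
  i=31: S-K =  8 → I
  i=32: H-Y =  9 → J
  i=33: D-R = 12 → M
  i=34: I-X = 11 → L
  i=35: T-W = 23 → X
  i=36: R-S = 25 → Z
  i=37: Y-Z = 25 → Z
  i=38: U-C = 18 → S
  i=39: M-E =  8 → I
  i=40: F-W =  9 → J
  i=41: O-C = 12 → M
  i=42: Q-F = 11 → L
  i=43: A-D = 23 → X
  shifts repeat with period 8: JMLXZZSI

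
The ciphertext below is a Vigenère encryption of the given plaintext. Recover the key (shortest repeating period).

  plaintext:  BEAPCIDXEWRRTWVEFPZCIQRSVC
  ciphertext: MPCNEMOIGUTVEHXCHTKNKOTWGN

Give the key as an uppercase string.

LLCYCE

  i= 0: M-B = 11 → L
  i= 1: P-E = 11 → L
  i= 2: C-A =  2 → C
  i= 3: N-P = 24 → Y
  i= 4: E-C =  2 → C
  i= 5: M-I =  4 → E
  i= 6: O-D = 11 → L
  i= 7: I-X = 11 → L
  i= 8: G-E =  2 → C
  i= 9: U-W = 24 → Y
  i=10: T-R =  2 → C
  i=11: V-R =  4 → E
  i=12: E-T = 11 → L
  i=13: H-W = 11 → L
  i=14: X-V =  2 → C
  i=15: C-E = 24 → Y
  i=16: H-F =  2 → C
  i=17: T-P =  4 → E
  i=18: K-Z = 11 → L
  i=19: N-C = 11 → L
  i=20: K-I =  2 → C
  i=21: O-Q = 24 → Y
  i=22: T-R =  2 → C
  i=23: W-S =  4 → E
  i=24: G-V = 11 → L
  i=25: N-C = 11 → L
  shifts repeat with period 6: LLCYCE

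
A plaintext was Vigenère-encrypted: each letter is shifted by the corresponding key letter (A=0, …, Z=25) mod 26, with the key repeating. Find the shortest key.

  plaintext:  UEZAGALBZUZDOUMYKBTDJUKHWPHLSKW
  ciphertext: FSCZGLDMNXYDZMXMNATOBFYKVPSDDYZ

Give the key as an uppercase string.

  i= 0: F-U = 11 → L
  i= 1: S-E = 14 → O
  i= 2: C-Z =  3 → D
  i= 3: Z-A = 25 → Z
  i= 4: G-G =  0 → A
  i= 5: L-A = 11 → L
  i= 6: D-L = 18 → S
  i= 7: M-B = 11 → L
  i= 8: N-Z = 14 → O
  i= 9: X-U =  3 → D
  i=10: Y-Z = 25 → Z
  i=11: D-D =  0 → A
  i=12: Z-O = 11 → L
  i=13: M-U = 18 → S
  i=14: X-M = 11 → L
  i=15: M-Y = 14 → O
  i=16: N-K =  3 → D
  i=17: A-B = 25 → Z
  i=18: T-T =  0 → A
  i=19: O-D = 11 → L
  i=20: B-J = 18 → S
  i=21: F-U = 11 → L
  i=22: Y-K = 14 → O
  i=23: K-H =  3 → D
  i=24: V-W = 25 → Z
  i=25: P-P =  0 → A
  i=26: S-H = 11 → L
  i=27: D-L = 18 → S
  i=28: D-S = 11 → L
  i=29: Y-K = 14 → O
  i=30: Z-W =  3 → D
  shifts repeat with period 7: LODZALS

LODZALS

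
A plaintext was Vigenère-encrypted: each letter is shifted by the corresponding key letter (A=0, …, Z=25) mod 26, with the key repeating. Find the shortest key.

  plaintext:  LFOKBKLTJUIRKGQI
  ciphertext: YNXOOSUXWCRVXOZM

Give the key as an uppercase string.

  i= 0: Y-L = 13 → N
  i= 1: N-F =  8 → I
  i= 2: X-O =  9 → J
  i= 3: O-K =  4 → E
  i= 4: O-B = 13 → N
  i= 5: S-K =  8 → I
  i= 6: U-L =  9 → J
  i= 7: X-T =  4 → E
  i= 8: W-J = 13 → N
  i= 9: C-U =  8 → I
  i=10: R-I =  9 → J
  i=11: V-R =  4 → E
  i=12: X-K = 13 → N
  i=13: O-G =  8 → I
  i=14: Z-Q =  9 → J
  i=15: M-I =  4 → E
  shifts repeat with period 4: NIJE

NIJE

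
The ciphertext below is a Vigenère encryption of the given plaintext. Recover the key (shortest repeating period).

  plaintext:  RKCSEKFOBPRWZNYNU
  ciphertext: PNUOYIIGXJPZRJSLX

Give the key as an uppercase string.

  i= 0: P-R = 24 → Y
  i= 1: N-K =  3 → D
  i= 2: U-C = 18 → S
  i= 3: O-S = 22 → W
  i= 4: Y-E = 20 → U
  i= 5: I-K = 24 → Y
  i= 6: I-F =  3 → D
  i= 7: G-O = 18 → S
  i= 8: X-B = 22 → W
  i= 9: J-P = 20 → U
  i=10: P-R = 24 → Y
  i=11: Z-W =  3 → D
  i=12: R-Z = 18 → S
  i=13: J-N = 22 → W
  i=14: S-Y = 20 → U
  i=15: L-N = 24 → Y
  i=16: X-U =  3 → D
  shifts repeat with period 5: YDSWU

YDSWU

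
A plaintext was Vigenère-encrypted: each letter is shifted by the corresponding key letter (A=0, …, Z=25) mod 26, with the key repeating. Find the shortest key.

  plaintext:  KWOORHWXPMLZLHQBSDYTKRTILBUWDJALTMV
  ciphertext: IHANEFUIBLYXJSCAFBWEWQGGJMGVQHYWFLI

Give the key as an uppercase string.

YLMZNY

  i= 0: I-K = 24 → Y
  i= 1: H-W = 11 → L
  i= 2: A-O = 12 → M
  i= 3: N-O = 25 → Z
  i= 4: E-R = 13 → N
  i= 5: F-H = 24 → Y
  i= 6: U-W = 24 → Y
  i= 7: I-X = 11 → L
  i= 8: B-P = 12 → M
  i= 9: L-M = 25 → Z
  i=10: Y-L = 13 → N
  i=11: X-Z = 24 → Y
  i=12: J-L = 24 → Y
  i=13: S-H = 11 → L
  i=14: C-Q = 12 → M
  i=15: A-B = 25 → Z
  i=16: F-S = 13 → N
  i=17: B-D = 24 → Y
  i=18: W-Y = 24 → Y
  i=19: E-T = 11 → L
  i=20: W-K = 12 → M
  i=21: Q-R = 25 → Z
  i=22: G-T = 13 → N
  i=23: G-I = 24 → Y
  i=24: J-L = 24 → Y
  i=25: M-B = 11 → L
  i=26: G-U = 12 → M
  i=27: V-W = 25 → Z
  i=28: Q-D = 13 → N
  i=29: H-J = 24 → Y
  i=30: Y-A = 24 → Y
  i=31: W-L = 11 → L
  i=32: F-T = 12 → M
  i=33: L-M = 25 → Z
  i=34: I-V = 13 → N
  shifts repeat with period 6: YLMZNY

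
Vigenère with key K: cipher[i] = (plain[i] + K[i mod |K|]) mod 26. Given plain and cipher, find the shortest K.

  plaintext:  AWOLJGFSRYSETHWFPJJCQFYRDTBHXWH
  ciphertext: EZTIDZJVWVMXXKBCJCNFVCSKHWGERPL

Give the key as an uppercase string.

EDFXUT

  i= 0: E-A =  4 → E
  i= 1: Z-W =  3 → D
  i= 2: T-O =  5 → F
  i= 3: I-L = 23 → X
  i= 4: D-J = 20 → U
  i= 5: Z-G = 19 → T
  i= 6: J-F =  4 → E
  i= 7: V-S =  3 → D
  i= 8: W-R =  5 → F
  i= 9: V-Y = 23 → X
  i=10: M-S = 20 → U
  i=11: X-E = 19 → T
  i=12: X-T =  4 → E
  i=13: K-H =  3 → D
  i=14: B-W =  5 → F
  i=15: C-F = 23 → X
  i=16: J-P = 20 → U
  i=17: C-J = 19 → T
  i=18: N-J =  4 → E
  i=19: F-C =  3 → D
  i=20: V-Q =  5 → F
  i=21: C-F = 23 → X
  i=22: S-Y = 20 → U
  i=23: K-R = 19 → T
  i=24: H-D =  4 → E
  i=25: W-T =  3 → D
  i=26: G-B =  5 → F
  i=27: E-H = 23 → X
  i=28: R-X = 20 → U
  i=29: P-W = 19 → T
  i=30: L-H =  4 → E
  shifts repeat with period 6: EDFXUT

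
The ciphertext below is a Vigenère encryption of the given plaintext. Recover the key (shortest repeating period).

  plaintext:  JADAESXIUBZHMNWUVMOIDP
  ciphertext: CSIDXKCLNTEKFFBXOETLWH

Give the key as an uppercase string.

TSFD

  i= 0: C-J = 19 → T
  i= 1: S-A = 18 → S
  i= 2: I-D =  5 → F
  i= 3: D-A =  3 → D
  i= 4: X-E = 19 → T
  i= 5: K-S = 18 → S
  i= 6: C-X =  5 → F
  i= 7: L-I =  3 → D
  i= 8: N-U = 19 → T
  i= 9: T-B = 18 → S
  i=10: E-Z =  5 → F
  i=11: K-H =  3 → D
  i=12: F-M = 19 → T
  i=13: F-N = 18 → S
  i=14: B-W =  5 → F
  i=15: X-U =  3 → D
  i=16: O-V = 19 → T
  i=17: E-M = 18 → S
  i=18: T-O =  5 → F
  i=19: L-I =  3 → D
  i=20: W-D = 19 → T
  i=21: H-P = 18 → S
  shifts repeat with period 4: TSFD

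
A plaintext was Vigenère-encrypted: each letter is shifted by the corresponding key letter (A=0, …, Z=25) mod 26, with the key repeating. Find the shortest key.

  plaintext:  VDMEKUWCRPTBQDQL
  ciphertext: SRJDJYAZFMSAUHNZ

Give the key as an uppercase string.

  i= 0: S-V = 23 → X
  i= 1: R-D = 14 → O
  i= 2: J-M = 23 → X
  i= 3: D-E = 25 → Z
  i= 4: J-K = 25 → Z
  i= 5: Y-U =  4 → E
  i= 6: A-W =  4 → E
  i= 7: Z-C = 23 → X
  i= 8: F-R = 14 → O
  i= 9: M-P = 23 → X
  i=10: S-T = 25 → Z
  i=11: A-B = 25 → Z
  i=12: U-Q =  4 → E
  i=13: H-D =  4 → E
  i=14: N-Q = 23 → X
  i=15: Z-L = 14 → O
  shifts repeat with period 7: XOXZZEE

XOXZZEE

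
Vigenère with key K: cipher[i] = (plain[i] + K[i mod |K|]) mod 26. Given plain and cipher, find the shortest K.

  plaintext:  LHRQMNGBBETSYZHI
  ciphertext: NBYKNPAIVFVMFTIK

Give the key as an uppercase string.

CUHUB

  i= 0: N-L =  2 → C
  i= 1: B-H = 20 → U
  i= 2: Y-R =  7 → H
  i= 3: K-Q = 20 → U
  i= 4: N-M =  1 → B
  i= 5: P-N =  2 → C
  i= 6: A-G = 20 → U
  i= 7: I-B =  7 → H
  i= 8: V-B = 20 → U
  i= 9: F-E =  1 → B
  i=10: V-T =  2 → C
  i=11: M-S = 20 → U
  i=12: F-Y =  7 → H
  i=13: T-Z = 20 → U
  i=14: I-H =  1 → B
  i=15: K-I =  2 → C
  shifts repeat with period 5: CUHUB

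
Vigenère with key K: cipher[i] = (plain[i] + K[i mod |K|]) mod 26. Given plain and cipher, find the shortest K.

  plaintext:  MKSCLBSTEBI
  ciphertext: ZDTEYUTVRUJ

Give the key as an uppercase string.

  i= 0: Z-M = 13 → N
  i= 1: D-K = 19 → T
  i= 2: T-S =  1 → B
  i= 3: E-C =  2 → C
  i= 4: Y-L = 13 → N
  i= 5: U-B = 19 → T
  i= 6: T-S =  1 → B
  i= 7: V-T =  2 → C
  i= 8: R-E = 13 → N
  i= 9: U-B = 19 → T
  i=10: J-I =  1 → B
  shifts repeat with period 4: NTBC

NTBC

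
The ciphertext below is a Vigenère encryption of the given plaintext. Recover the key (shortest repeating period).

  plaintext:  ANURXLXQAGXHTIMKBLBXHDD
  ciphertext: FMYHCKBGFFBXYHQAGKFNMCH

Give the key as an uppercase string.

  i= 0: F-A =  5 → F
  i= 1: M-N = 25 → Z
  i= 2: Y-U =  4 → E
  i= 3: H-R = 16 → Q
  i= 4: C-X =  5 → F
  i= 5: K-L = 25 → Z
  i= 6: B-X =  4 → E
  i= 7: G-Q = 16 → Q
  i= 8: F-A =  5 → F
  i= 9: F-G = 25 → Z
  i=10: B-X =  4 → E
  i=11: X-H = 16 → Q
  i=12: Y-T =  5 → F
  i=13: H-I = 25 → Z
  i=14: Q-M =  4 → E
  i=15: A-K = 16 → Q
  i=16: G-B =  5 → F
  i=17: K-L = 25 → Z
  i=18: F-B =  4 → E
  i=19: N-X = 16 → Q
  i=20: M-H =  5 → F
  i=21: C-D = 25 → Z
  i=22: H-D =  4 → E
  shifts repeat with period 4: FZEQ

FZEQ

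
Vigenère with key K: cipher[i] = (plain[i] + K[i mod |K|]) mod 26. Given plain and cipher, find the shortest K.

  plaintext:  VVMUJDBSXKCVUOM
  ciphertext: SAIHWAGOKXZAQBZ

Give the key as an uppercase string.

XFWNN

  i= 0: S-V = 23 → X
  i= 1: A-V =  5 → F
  i= 2: I-M = 22 → W
  i= 3: H-U = 13 → N
  i= 4: W-J = 13 → N
  i= 5: A-D = 23 → X
  i= 6: G-B =  5 → F
  i= 7: O-S = 22 → W
  i= 8: K-X = 13 → N
  i= 9: X-K = 13 → N
  i=10: Z-C = 23 → X
  i=11: A-V =  5 → F
  i=12: Q-U = 22 → W
  i=13: B-O = 13 → N
  i=14: Z-M = 13 → N
  shifts repeat with period 5: XFWNN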